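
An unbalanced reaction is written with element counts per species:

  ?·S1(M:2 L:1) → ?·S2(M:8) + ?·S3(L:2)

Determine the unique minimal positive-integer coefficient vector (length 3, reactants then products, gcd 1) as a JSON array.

M: 4·2 = 8 | 1·8+2·0 = 8
L: 4·1 = 4 | 1·0+2·2 = 4
gcd(4,1,2) = 1

Coefficients: [4, 1, 2]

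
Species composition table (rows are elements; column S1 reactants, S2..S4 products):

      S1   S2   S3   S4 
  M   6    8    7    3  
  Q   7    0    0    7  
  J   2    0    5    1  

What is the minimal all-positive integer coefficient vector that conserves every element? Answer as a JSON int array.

M: 5·6 = 30 | 1·8+1·7+5·3 = 30
Q: 5·7 = 35 | 1·0+1·0+5·7 = 35
J: 5·2 = 10 | 1·0+1·5+5·1 = 10
gcd(5,1,1,5) = 1

Coefficients: [5, 1, 1, 5]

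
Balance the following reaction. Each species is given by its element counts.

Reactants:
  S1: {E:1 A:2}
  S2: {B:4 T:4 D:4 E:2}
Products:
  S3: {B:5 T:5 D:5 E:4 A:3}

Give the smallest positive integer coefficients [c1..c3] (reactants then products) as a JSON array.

Coefficients: [6, 5, 4]

B: 6·0+5·4 = 20 | 4·5 = 20
T: 6·0+5·4 = 20 | 4·5 = 20
D: 6·0+5·4 = 20 | 4·5 = 20
E: 6·1+5·2 = 16 | 4·4 = 16
A: 6·2+5·0 = 12 | 4·3 = 12
gcd(6,5,4) = 1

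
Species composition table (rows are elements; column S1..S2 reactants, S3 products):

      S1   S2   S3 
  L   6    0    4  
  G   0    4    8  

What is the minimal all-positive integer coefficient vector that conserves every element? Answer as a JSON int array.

L: 2·6+6·0 = 12 | 3·4 = 12
G: 2·0+6·4 = 24 | 3·8 = 24
gcd(2,6,3) = 1

Coefficients: [2, 6, 3]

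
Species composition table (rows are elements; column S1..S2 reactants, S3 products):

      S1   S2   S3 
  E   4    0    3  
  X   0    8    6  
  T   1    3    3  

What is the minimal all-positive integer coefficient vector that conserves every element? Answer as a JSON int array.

Coefficients: [3, 3, 4]

E: 3·4+3·0 = 12 | 4·3 = 12
X: 3·0+3·8 = 24 | 4·6 = 24
T: 3·1+3·3 = 12 | 4·3 = 12
gcd(3,3,4) = 1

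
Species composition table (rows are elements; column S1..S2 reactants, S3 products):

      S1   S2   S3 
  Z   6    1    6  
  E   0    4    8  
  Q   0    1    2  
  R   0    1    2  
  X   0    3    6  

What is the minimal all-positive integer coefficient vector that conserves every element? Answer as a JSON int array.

Coefficients: [2, 6, 3]

Z: 2·6+6·1 = 18 | 3·6 = 18
E: 2·0+6·4 = 24 | 3·8 = 24
Q: 2·0+6·1 = 6 | 3·2 = 6
R: 2·0+6·1 = 6 | 3·2 = 6
X: 2·0+6·3 = 18 | 3·6 = 18
gcd(2,6,3) = 1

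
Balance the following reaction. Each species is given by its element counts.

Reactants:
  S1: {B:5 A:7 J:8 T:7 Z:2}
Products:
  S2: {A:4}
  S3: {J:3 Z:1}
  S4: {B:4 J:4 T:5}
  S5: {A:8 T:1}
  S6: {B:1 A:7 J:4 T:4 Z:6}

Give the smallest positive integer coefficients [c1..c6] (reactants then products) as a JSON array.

B: 5·5 = 25 | 5·0+4·0+6·4+1·0+1·1 = 25
A: 5·7 = 35 | 5·4+4·0+6·0+1·8+1·7 = 35
J: 5·8 = 40 | 5·0+4·3+6·4+1·0+1·4 = 40
T: 5·7 = 35 | 5·0+4·0+6·5+1·1+1·4 = 35
Z: 5·2 = 10 | 5·0+4·1+6·0+1·0+1·6 = 10
gcd(5,5,4,6,1,1) = 1

Coefficients: [5, 5, 4, 6, 1, 1]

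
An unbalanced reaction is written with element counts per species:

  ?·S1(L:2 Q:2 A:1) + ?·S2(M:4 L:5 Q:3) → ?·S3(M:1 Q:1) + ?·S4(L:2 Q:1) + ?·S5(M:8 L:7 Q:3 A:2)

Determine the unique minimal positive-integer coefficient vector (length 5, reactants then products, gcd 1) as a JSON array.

M: 2·0+3·4 = 12 | 4·1+6·0+1·8 = 12
L: 2·2+3·5 = 19 | 4·0+6·2+1·7 = 19
Q: 2·2+3·3 = 13 | 4·1+6·1+1·3 = 13
A: 2·1+3·0 = 2 | 4·0+6·0+1·2 = 2
gcd(2,3,4,6,1) = 1

Coefficients: [2, 3, 4, 6, 1]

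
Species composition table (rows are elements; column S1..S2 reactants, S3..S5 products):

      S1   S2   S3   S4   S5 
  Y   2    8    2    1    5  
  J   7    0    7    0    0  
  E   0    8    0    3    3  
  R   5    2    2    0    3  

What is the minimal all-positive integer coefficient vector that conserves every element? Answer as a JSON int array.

Coefficients: [2, 3, 2, 4, 4]

Y: 2·2+3·8 = 28 | 2·2+4·1+4·5 = 28
J: 2·7+3·0 = 14 | 2·7+4·0+4·0 = 14
E: 2·0+3·8 = 24 | 2·0+4·3+4·3 = 24
R: 2·5+3·2 = 16 | 2·2+4·0+4·3 = 16
gcd(2,3,2,4,4) = 1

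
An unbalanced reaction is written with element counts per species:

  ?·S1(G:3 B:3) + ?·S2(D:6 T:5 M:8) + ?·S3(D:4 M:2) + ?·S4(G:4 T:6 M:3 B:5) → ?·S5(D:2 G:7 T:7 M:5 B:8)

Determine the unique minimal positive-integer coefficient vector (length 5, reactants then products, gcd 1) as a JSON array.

Coefficients: [5, 1, 1, 5, 5]

D: 5·0+1·6+1·4+5·0 = 10 | 5·2 = 10
G: 5·3+1·0+1·0+5·4 = 35 | 5·7 = 35
T: 5·0+1·5+1·0+5·6 = 35 | 5·7 = 35
M: 5·0+1·8+1·2+5·3 = 25 | 5·5 = 25
B: 5·3+1·0+1·0+5·5 = 40 | 5·8 = 40
gcd(5,1,1,5,5) = 1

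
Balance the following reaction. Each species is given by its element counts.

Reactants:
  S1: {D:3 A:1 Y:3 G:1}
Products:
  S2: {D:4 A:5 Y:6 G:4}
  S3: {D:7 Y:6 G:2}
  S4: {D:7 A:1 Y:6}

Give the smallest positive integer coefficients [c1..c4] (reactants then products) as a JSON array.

D: 6·3 = 18 | 1·4+1·7+1·7 = 18
A: 6·1 = 6 | 1·5+1·0+1·1 = 6
Y: 6·3 = 18 | 1·6+1·6+1·6 = 18
G: 6·1 = 6 | 1·4+1·2+1·0 = 6
gcd(6,1,1,1) = 1

Coefficients: [6, 1, 1, 1]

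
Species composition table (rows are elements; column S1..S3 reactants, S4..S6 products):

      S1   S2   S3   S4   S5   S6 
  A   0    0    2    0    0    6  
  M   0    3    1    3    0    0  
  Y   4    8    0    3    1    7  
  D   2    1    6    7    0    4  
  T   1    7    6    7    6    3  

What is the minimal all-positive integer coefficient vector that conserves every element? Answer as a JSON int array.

A: 2·0+3·0+6·2 = 12 | 5·0+3·0+2·6 = 12
M: 2·0+3·3+6·1 = 15 | 5·3+3·0+2·0 = 15
Y: 2·4+3·8+6·0 = 32 | 5·3+3·1+2·7 = 32
D: 2·2+3·1+6·6 = 43 | 5·7+3·0+2·4 = 43
T: 2·1+3·7+6·6 = 59 | 5·7+3·6+2·3 = 59
gcd(2,3,6,5,3,2) = 1

Coefficients: [2, 3, 6, 5, 3, 2]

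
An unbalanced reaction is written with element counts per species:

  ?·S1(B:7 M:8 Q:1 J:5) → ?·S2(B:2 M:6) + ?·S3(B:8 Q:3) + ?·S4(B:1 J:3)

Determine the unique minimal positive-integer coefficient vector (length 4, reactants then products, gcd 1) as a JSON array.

Coefficients: [3, 4, 1, 5]

B: 3·7 = 21 | 4·2+1·8+5·1 = 21
M: 3·8 = 24 | 4·6+1·0+5·0 = 24
Q: 3·1 = 3 | 4·0+1·3+5·0 = 3
J: 3·5 = 15 | 4·0+1·0+5·3 = 15
gcd(3,4,1,5) = 1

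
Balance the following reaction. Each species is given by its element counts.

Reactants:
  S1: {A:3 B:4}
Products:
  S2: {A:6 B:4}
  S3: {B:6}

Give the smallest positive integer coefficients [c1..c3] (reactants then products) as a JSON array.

Coefficients: [6, 3, 2]

A: 6·3 = 18 | 3·6+2·0 = 18
B: 6·4 = 24 | 3·4+2·6 = 24
gcd(6,3,2) = 1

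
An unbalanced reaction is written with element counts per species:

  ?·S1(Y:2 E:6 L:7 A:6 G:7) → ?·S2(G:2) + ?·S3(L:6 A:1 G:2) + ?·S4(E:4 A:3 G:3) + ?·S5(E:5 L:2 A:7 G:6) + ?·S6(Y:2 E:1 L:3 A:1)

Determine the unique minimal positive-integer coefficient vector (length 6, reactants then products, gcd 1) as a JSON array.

Coefficients: [5, 4, 3, 5, 1, 5]

Y: 5·2 = 10 | 4·0+3·0+5·0+1·0+5·2 = 10
E: 5·6 = 30 | 4·0+3·0+5·4+1·5+5·1 = 30
L: 5·7 = 35 | 4·0+3·6+5·0+1·2+5·3 = 35
A: 5·6 = 30 | 4·0+3·1+5·3+1·7+5·1 = 30
G: 5·7 = 35 | 4·2+3·2+5·3+1·6+5·0 = 35
gcd(5,4,3,5,1,5) = 1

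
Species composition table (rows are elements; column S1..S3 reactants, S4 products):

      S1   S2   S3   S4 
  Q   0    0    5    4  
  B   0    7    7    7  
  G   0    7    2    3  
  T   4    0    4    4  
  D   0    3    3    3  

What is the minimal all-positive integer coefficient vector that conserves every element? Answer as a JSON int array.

Coefficients: [1, 1, 4, 5]

Q: 1·0+1·0+4·5 = 20 | 5·4 = 20
B: 1·0+1·7+4·7 = 35 | 5·7 = 35
G: 1·0+1·7+4·2 = 15 | 5·3 = 15
T: 1·4+1·0+4·4 = 20 | 5·4 = 20
D: 1·0+1·3+4·3 = 15 | 5·3 = 15
gcd(1,1,4,5) = 1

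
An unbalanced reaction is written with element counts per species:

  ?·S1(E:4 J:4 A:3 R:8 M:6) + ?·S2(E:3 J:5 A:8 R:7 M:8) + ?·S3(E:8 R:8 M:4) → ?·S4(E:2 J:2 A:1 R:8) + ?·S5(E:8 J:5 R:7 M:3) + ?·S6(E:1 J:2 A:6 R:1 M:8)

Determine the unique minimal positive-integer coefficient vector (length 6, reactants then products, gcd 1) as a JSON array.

E: 3·4+4·3+1·8 = 32 | 5·2+2·8+6·1 = 32
J: 3·4+4·5+1·0 = 32 | 5·2+2·5+6·2 = 32
A: 3·3+4·8+1·0 = 41 | 5·1+2·0+6·6 = 41
R: 3·8+4·7+1·8 = 60 | 5·8+2·7+6·1 = 60
M: 3·6+4·8+1·4 = 54 | 5·0+2·3+6·8 = 54
gcd(3,4,1,5,2,6) = 1

Coefficients: [3, 4, 1, 5, 2, 6]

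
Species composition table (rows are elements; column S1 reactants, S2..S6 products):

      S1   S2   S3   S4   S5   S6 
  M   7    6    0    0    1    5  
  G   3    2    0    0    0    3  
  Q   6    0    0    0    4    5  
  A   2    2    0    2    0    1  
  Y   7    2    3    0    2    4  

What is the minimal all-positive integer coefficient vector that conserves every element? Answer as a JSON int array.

M: 6·7 = 42 | 3·6+4·0+1·0+4·1+4·5 = 42
G: 6·3 = 18 | 3·2+4·0+1·0+4·0+4·3 = 18
Q: 6·6 = 36 | 3·0+4·0+1·0+4·4+4·5 = 36
A: 6·2 = 12 | 3·2+4·0+1·2+4·0+4·1 = 12
Y: 6·7 = 42 | 3·2+4·3+1·0+4·2+4·4 = 42
gcd(6,3,4,1,4,4) = 1

Coefficients: [6, 3, 4, 1, 4, 4]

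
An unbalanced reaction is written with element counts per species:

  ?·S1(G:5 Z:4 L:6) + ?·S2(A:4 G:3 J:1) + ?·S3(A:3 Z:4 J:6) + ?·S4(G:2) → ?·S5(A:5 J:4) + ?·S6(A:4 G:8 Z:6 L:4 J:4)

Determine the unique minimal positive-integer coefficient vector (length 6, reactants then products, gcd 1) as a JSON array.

Coefficients: [4, 6, 5, 5, 3, 6]

A: 4·0+6·4+5·3+5·0 = 39 | 3·5+6·4 = 39
G: 4·5+6·3+5·0+5·2 = 48 | 3·0+6·8 = 48
Z: 4·4+6·0+5·4+5·0 = 36 | 3·0+6·6 = 36
L: 4·6+6·0+5·0+5·0 = 24 | 3·0+6·4 = 24
J: 4·0+6·1+5·6+5·0 = 36 | 3·4+6·4 = 36
gcd(4,6,5,5,3,6) = 1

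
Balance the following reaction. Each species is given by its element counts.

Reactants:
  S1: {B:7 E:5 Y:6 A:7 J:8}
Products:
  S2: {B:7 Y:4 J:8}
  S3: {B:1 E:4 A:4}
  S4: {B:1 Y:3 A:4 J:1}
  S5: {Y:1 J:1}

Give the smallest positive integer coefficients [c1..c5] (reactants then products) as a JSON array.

B: 4·7 = 28 | 3·7+5·1+2·1+6·0 = 28
E: 4·5 = 20 | 3·0+5·4+2·0+6·0 = 20
Y: 4·6 = 24 | 3·4+5·0+2·3+6·1 = 24
A: 4·7 = 28 | 3·0+5·4+2·4+6·0 = 28
J: 4·8 = 32 | 3·8+5·0+2·1+6·1 = 32
gcd(4,3,5,2,6) = 1

Coefficients: [4, 3, 5, 2, 6]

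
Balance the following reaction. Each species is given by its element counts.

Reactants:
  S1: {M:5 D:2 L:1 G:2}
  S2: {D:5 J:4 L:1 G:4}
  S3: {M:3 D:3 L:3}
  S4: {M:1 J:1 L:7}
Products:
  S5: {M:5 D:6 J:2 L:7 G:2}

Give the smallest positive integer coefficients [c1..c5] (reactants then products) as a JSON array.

M: 1·5+2·0+6·3+2·1 = 25 | 5·5 = 25
D: 1·2+2·5+6·3+2·0 = 30 | 5·6 = 30
J: 1·0+2·4+6·0+2·1 = 10 | 5·2 = 10
L: 1·1+2·1+6·3+2·7 = 35 | 5·7 = 35
G: 1·2+2·4+6·0+2·0 = 10 | 5·2 = 10
gcd(1,2,6,2,5) = 1

Coefficients: [1, 2, 6, 2, 5]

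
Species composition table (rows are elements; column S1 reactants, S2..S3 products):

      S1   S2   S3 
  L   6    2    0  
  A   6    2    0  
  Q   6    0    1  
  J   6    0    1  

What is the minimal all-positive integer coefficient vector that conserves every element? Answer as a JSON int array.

L: 1·6 = 6 | 3·2+6·0 = 6
A: 1·6 = 6 | 3·2+6·0 = 6
Q: 1·6 = 6 | 3·0+6·1 = 6
J: 1·6 = 6 | 3·0+6·1 = 6
gcd(1,3,6) = 1

Coefficients: [1, 3, 6]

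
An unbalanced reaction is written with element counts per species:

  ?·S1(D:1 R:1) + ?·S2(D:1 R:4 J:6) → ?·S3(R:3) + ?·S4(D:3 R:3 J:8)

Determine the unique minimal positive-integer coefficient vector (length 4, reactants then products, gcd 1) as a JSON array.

D: 5·1+4·1 = 9 | 4·0+3·3 = 9
R: 5·1+4·4 = 21 | 4·3+3·3 = 21
J: 5·0+4·6 = 24 | 4·0+3·8 = 24
gcd(5,4,4,3) = 1

Coefficients: [5, 4, 4, 3]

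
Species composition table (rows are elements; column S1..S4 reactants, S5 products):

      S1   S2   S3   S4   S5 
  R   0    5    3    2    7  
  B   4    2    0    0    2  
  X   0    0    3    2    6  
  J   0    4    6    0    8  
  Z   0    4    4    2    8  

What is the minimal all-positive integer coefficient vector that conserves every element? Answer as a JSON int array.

R: 2·0+1·5+6·3+6·2 = 35 | 5·7 = 35
B: 2·4+1·2+6·0+6·0 = 10 | 5·2 = 10
X: 2·0+1·0+6·3+6·2 = 30 | 5·6 = 30
J: 2·0+1·4+6·6+6·0 = 40 | 5·8 = 40
Z: 2·0+1·4+6·4+6·2 = 40 | 5·8 = 40
gcd(2,1,6,6,5) = 1

Coefficients: [2, 1, 6, 6, 5]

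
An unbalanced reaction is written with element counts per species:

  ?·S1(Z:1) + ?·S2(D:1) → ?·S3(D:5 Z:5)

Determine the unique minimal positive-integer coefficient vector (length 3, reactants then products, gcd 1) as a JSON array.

D: 5·0+5·1 = 5 | 1·5 = 5
Z: 5·1+5·0 = 5 | 1·5 = 5
gcd(5,5,1) = 1

Coefficients: [5, 5, 1]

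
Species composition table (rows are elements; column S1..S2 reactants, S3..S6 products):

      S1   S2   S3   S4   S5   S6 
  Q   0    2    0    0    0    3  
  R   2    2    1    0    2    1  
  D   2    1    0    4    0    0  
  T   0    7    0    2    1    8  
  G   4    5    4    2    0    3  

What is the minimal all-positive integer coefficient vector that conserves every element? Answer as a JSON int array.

Coefficients: [3, 6, 6, 3, 4, 4]

Q: 3·0+6·2 = 12 | 6·0+3·0+4·0+4·3 = 12
R: 3·2+6·2 = 18 | 6·1+3·0+4·2+4·1 = 18
D: 3·2+6·1 = 12 | 6·0+3·4+4·0+4·0 = 12
T: 3·0+6·7 = 42 | 6·0+3·2+4·1+4·8 = 42
G: 3·4+6·5 = 42 | 6·4+3·2+4·0+4·3 = 42
gcd(3,6,6,3,4,4) = 1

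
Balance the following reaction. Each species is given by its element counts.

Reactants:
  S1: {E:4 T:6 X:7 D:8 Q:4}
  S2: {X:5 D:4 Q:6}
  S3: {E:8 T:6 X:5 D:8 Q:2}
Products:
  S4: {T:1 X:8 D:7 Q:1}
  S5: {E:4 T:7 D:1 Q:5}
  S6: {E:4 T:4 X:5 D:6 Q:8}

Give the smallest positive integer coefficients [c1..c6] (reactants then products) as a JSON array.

E: 5·4+6·0+1·8 = 28 | 5·0+1·4+6·4 = 28
T: 5·6+6·0+1·6 = 36 | 5·1+1·7+6·4 = 36
X: 5·7+6·5+1·5 = 70 | 5·8+1·0+6·5 = 70
D: 5·8+6·4+1·8 = 72 | 5·7+1·1+6·6 = 72
Q: 5·4+6·6+1·2 = 58 | 5·1+1·5+6·8 = 58
gcd(5,6,1,5,1,6) = 1

Coefficients: [5, 6, 1, 5, 1, 6]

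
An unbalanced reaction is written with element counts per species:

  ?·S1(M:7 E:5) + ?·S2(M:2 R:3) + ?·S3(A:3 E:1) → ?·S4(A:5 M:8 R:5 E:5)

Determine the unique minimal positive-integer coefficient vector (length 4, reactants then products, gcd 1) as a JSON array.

A: 2·0+5·0+5·3 = 15 | 3·5 = 15
M: 2·7+5·2+5·0 = 24 | 3·8 = 24
R: 2·0+5·3+5·0 = 15 | 3·5 = 15
E: 2·5+5·0+5·1 = 15 | 3·5 = 15
gcd(2,5,5,3) = 1

Coefficients: [2, 5, 5, 3]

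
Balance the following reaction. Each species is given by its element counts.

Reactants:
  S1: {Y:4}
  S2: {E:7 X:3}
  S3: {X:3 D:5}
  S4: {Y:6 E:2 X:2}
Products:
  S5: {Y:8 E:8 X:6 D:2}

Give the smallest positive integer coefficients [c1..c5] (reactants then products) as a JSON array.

Y: 1·4+4·0+2·0+6·6 = 40 | 5·8 = 40
E: 1·0+4·7+2·0+6·2 = 40 | 5·8 = 40
X: 1·0+4·3+2·3+6·2 = 30 | 5·6 = 30
D: 1·0+4·0+2·5+6·0 = 10 | 5·2 = 10
gcd(1,4,2,6,5) = 1

Coefficients: [1, 4, 2, 6, 5]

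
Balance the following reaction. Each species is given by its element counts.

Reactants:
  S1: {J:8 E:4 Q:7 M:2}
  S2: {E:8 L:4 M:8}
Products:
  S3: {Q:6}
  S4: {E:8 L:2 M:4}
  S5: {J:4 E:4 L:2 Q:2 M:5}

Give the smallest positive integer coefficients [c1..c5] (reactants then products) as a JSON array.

Coefficients: [2, 3, 1, 2, 4]

J: 2·8+3·0 = 16 | 1·0+2·0+4·4 = 16
E: 2·4+3·8 = 32 | 1·0+2·8+4·4 = 32
L: 2·0+3·4 = 12 | 1·0+2·2+4·2 = 12
Q: 2·7+3·0 = 14 | 1·6+2·0+4·2 = 14
M: 2·2+3·8 = 28 | 1·0+2·4+4·5 = 28
gcd(2,3,1,2,4) = 1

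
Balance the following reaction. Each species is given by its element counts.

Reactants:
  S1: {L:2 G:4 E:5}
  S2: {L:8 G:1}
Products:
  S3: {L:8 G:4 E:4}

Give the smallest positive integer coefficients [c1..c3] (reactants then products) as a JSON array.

L: 4·2+4·8 = 40 | 5·8 = 40
G: 4·4+4·1 = 20 | 5·4 = 20
E: 4·5+4·0 = 20 | 5·4 = 20
gcd(4,4,5) = 1

Coefficients: [4, 4, 5]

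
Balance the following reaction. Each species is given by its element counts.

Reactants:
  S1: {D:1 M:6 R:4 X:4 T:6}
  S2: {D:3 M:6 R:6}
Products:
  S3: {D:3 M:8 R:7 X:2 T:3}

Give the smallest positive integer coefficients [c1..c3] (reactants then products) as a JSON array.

D: 3·1+5·3 = 18 | 6·3 = 18
M: 3·6+5·6 = 48 | 6·8 = 48
R: 3·4+5·6 = 42 | 6·7 = 42
X: 3·4+5·0 = 12 | 6·2 = 12
T: 3·6+5·0 = 18 | 6·3 = 18
gcd(3,5,6) = 1

Coefficients: [3, 5, 6]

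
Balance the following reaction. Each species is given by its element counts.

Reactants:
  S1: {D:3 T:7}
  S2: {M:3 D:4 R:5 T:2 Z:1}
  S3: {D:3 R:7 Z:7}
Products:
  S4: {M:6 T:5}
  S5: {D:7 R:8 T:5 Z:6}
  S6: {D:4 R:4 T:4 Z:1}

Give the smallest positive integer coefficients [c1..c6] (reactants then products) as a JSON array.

M: 5·0+4·3+4·0 = 12 | 2·6+5·0+2·0 = 12
D: 5·3+4·4+4·3 = 43 | 2·0+5·7+2·4 = 43
R: 5·0+4·5+4·7 = 48 | 2·0+5·8+2·4 = 48
T: 5·7+4·2+4·0 = 43 | 2·5+5·5+2·4 = 43
Z: 5·0+4·1+4·7 = 32 | 2·0+5·6+2·1 = 32
gcd(5,4,4,2,5,2) = 1

Coefficients: [5, 4, 4, 2, 5, 2]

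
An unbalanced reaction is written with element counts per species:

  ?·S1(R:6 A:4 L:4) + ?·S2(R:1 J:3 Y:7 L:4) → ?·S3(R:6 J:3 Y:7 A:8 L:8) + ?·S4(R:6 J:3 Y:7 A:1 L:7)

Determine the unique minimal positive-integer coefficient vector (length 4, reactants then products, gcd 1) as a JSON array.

R: 5·6+6·1 = 36 | 2·6+4·6 = 36
J: 5·0+6·3 = 18 | 2·3+4·3 = 18
Y: 5·0+6·7 = 42 | 2·7+4·7 = 42
A: 5·4+6·0 = 20 | 2·8+4·1 = 20
L: 5·4+6·4 = 44 | 2·8+4·7 = 44
gcd(5,6,2,4) = 1

Coefficients: [5, 6, 2, 4]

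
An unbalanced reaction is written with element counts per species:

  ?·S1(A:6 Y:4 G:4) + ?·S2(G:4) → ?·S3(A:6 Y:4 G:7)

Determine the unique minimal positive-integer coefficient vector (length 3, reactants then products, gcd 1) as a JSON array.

Coefficients: [4, 3, 4]

A: 4·6+3·0 = 24 | 4·6 = 24
Y: 4·4+3·0 = 16 | 4·4 = 16
G: 4·4+3·4 = 28 | 4·7 = 28
gcd(4,3,4) = 1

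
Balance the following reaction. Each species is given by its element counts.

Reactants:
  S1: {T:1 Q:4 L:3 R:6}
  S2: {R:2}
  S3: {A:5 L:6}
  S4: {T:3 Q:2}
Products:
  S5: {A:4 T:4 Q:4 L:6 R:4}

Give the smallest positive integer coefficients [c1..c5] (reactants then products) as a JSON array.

A: 2·0+4·0+4·5+6·0 = 20 | 5·4 = 20
T: 2·1+4·0+4·0+6·3 = 20 | 5·4 = 20
Q: 2·4+4·0+4·0+6·2 = 20 | 5·4 = 20
L: 2·3+4·0+4·6+6·0 = 30 | 5·6 = 30
R: 2·6+4·2+4·0+6·0 = 20 | 5·4 = 20
gcd(2,4,4,6,5) = 1

Coefficients: [2, 4, 4, 6, 5]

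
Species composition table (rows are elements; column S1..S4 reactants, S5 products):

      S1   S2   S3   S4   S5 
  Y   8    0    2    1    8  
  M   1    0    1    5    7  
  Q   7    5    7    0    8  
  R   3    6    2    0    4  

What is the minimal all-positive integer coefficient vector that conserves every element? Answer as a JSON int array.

Coefficients: [4, 1, 1, 6, 5]

Y: 4·8+1·0+1·2+6·1 = 40 | 5·8 = 40
M: 4·1+1·0+1·1+6·5 = 35 | 5·7 = 35
Q: 4·7+1·5+1·7+6·0 = 40 | 5·8 = 40
R: 4·3+1·6+1·2+6·0 = 20 | 5·4 = 20
gcd(4,1,1,6,5) = 1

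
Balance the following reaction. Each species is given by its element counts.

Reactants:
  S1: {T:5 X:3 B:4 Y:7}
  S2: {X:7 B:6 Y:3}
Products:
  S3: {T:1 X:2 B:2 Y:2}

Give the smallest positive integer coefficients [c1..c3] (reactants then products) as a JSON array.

Coefficients: [1, 1, 5]

T: 1·5+1·0 = 5 | 5·1 = 5
X: 1·3+1·7 = 10 | 5·2 = 10
B: 1·4+1·6 = 10 | 5·2 = 10
Y: 1·7+1·3 = 10 | 5·2 = 10
gcd(1,1,5) = 1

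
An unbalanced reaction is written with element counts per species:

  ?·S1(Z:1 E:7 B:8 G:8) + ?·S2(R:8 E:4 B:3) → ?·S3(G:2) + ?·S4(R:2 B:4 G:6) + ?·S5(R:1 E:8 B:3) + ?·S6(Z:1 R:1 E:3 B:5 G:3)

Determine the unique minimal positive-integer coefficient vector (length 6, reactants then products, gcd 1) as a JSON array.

Z: 6·1+2·0 = 6 | 6·0+3·0+4·0+6·1 = 6
R: 6·0+2·8 = 16 | 6·0+3·2+4·1+6·1 = 16
E: 6·7+2·4 = 50 | 6·0+3·0+4·8+6·3 = 50
B: 6·8+2·3 = 54 | 6·0+3·4+4·3+6·5 = 54
G: 6·8+2·0 = 48 | 6·2+3·6+4·0+6·3 = 48
gcd(6,2,6,3,4,6) = 1

Coefficients: [6, 2, 6, 3, 4, 6]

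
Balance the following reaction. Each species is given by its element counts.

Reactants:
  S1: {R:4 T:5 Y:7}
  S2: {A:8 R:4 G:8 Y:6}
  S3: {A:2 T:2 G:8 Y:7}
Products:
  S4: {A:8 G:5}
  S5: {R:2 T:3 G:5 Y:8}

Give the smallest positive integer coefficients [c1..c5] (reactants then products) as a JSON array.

Coefficients: [2, 1, 4, 2, 6]

A: 2·0+1·8+4·2 = 16 | 2·8+6·0 = 16
R: 2·4+1·4+4·0 = 12 | 2·0+6·2 = 12
T: 2·5+1·0+4·2 = 18 | 2·0+6·3 = 18
G: 2·0+1·8+4·8 = 40 | 2·5+6·5 = 40
Y: 2·7+1·6+4·7 = 48 | 2·0+6·8 = 48
gcd(2,1,4,2,6) = 1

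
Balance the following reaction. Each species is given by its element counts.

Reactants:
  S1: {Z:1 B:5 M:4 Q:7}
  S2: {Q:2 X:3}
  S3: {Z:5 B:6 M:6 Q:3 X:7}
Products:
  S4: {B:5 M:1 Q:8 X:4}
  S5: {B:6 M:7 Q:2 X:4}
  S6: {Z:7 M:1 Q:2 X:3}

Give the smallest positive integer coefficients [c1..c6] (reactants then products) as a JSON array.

Coefficients: [3, 3, 5, 3, 5, 4]

Z: 3·1+3·0+5·5 = 28 | 3·0+5·0+4·7 = 28
B: 3·5+3·0+5·6 = 45 | 3·5+5·6+4·0 = 45
M: 3·4+3·0+5·6 = 42 | 3·1+5·7+4·1 = 42
Q: 3·7+3·2+5·3 = 42 | 3·8+5·2+4·2 = 42
X: 3·0+3·3+5·7 = 44 | 3·4+5·4+4·3 = 44
gcd(3,3,5,3,5,4) = 1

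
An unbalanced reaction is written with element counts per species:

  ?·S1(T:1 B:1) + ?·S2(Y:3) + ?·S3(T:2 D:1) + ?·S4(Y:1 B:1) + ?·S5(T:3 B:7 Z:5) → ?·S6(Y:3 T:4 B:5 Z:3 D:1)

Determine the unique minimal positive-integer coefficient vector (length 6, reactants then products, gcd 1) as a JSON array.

Coefficients: [1, 4, 5, 3, 3, 5]

Y: 1·0+4·3+5·0+3·1+3·0 = 15 | 5·3 = 15
T: 1·1+4·0+5·2+3·0+3·3 = 20 | 5·4 = 20
B: 1·1+4·0+5·0+3·1+3·7 = 25 | 5·5 = 25
Z: 1·0+4·0+5·0+3·0+3·5 = 15 | 5·3 = 15
D: 1·0+4·0+5·1+3·0+3·0 = 5 | 5·1 = 5
gcd(1,4,5,3,3,5) = 1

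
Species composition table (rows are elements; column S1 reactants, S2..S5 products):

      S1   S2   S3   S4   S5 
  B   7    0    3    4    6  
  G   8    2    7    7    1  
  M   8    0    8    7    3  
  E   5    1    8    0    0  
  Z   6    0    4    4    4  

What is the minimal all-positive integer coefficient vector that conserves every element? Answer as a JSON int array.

B: 4·7 = 28 | 4·0+2·3+1·4+3·6 = 28
G: 4·8 = 32 | 4·2+2·7+1·7+3·1 = 32
M: 4·8 = 32 | 4·0+2·8+1·7+3·3 = 32
E: 4·5 = 20 | 4·1+2·8+1·0+3·0 = 20
Z: 4·6 = 24 | 4·0+2·4+1·4+3·4 = 24
gcd(4,4,2,1,3) = 1

Coefficients: [4, 4, 2, 1, 3]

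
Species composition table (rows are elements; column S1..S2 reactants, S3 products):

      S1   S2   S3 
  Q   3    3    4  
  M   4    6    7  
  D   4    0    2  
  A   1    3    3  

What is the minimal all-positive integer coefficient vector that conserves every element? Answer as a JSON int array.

Q: 3·3+5·3 = 24 | 6·4 = 24
M: 3·4+5·6 = 42 | 6·7 = 42
D: 3·4+5·0 = 12 | 6·2 = 12
A: 3·1+5·3 = 18 | 6·3 = 18
gcd(3,5,6) = 1

Coefficients: [3, 5, 6]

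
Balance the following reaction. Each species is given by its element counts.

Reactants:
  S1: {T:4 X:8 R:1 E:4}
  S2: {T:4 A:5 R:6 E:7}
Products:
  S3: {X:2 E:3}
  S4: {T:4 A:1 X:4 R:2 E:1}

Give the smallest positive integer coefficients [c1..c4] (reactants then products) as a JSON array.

Coefficients: [4, 1, 6, 5]

T: 4·4+1·4 = 20 | 6·0+5·4 = 20
A: 4·0+1·5 = 5 | 6·0+5·1 = 5
X: 4·8+1·0 = 32 | 6·2+5·4 = 32
R: 4·1+1·6 = 10 | 6·0+5·2 = 10
E: 4·4+1·7 = 23 | 6·3+5·1 = 23
gcd(4,1,6,5) = 1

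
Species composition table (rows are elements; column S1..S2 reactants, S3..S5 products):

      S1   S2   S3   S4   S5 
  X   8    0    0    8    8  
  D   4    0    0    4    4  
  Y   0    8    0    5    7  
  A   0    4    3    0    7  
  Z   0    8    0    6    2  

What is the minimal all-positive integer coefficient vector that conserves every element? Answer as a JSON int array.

X: 6·8+4·0 = 48 | 3·0+5·8+1·8 = 48
D: 6·4+4·0 = 24 | 3·0+5·4+1·4 = 24
Y: 6·0+4·8 = 32 | 3·0+5·5+1·7 = 32
A: 6·0+4·4 = 16 | 3·3+5·0+1·7 = 16
Z: 6·0+4·8 = 32 | 3·0+5·6+1·2 = 32
gcd(6,4,3,5,1) = 1

Coefficients: [6, 4, 3, 5, 1]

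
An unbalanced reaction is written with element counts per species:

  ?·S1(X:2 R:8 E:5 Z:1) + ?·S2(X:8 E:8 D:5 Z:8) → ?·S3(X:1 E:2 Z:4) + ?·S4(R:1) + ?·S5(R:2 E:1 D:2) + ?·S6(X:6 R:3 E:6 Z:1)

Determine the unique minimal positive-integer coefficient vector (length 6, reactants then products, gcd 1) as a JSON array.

X: 3·2+2·8 = 22 | 4·1+5·0+5·0+3·6 = 22
R: 3·8+2·0 = 24 | 4·0+5·1+5·2+3·3 = 24
E: 3·5+2·8 = 31 | 4·2+5·0+5·1+3·6 = 31
D: 3·0+2·5 = 10 | 4·0+5·0+5·2+3·0 = 10
Z: 3·1+2·8 = 19 | 4·4+5·0+5·0+3·1 = 19
gcd(3,2,4,5,5,3) = 1

Coefficients: [3, 2, 4, 5, 5, 3]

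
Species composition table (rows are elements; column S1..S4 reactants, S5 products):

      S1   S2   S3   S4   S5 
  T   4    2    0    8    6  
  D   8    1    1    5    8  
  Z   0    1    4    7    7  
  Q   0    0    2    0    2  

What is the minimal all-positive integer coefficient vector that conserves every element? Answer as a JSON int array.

Coefficients: [3, 1, 5, 2, 5]

T: 3·4+1·2+5·0+2·8 = 30 | 5·6 = 30
D: 3·8+1·1+5·1+2·5 = 40 | 5·8 = 40
Z: 3·0+1·1+5·4+2·7 = 35 | 5·7 = 35
Q: 3·0+1·0+5·2+2·0 = 10 | 5·2 = 10
gcd(3,1,5,2,5) = 1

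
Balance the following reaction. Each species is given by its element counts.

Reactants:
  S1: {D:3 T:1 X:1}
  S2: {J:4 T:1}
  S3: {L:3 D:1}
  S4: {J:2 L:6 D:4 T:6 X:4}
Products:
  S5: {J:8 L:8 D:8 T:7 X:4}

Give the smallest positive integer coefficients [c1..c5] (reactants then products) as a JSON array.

Coefficients: [4, 5, 4, 2, 3]

J: 4·0+5·4+4·0+2·2 = 24 | 3·8 = 24
L: 4·0+5·0+4·3+2·6 = 24 | 3·8 = 24
D: 4·3+5·0+4·1+2·4 = 24 | 3·8 = 24
T: 4·1+5·1+4·0+2·6 = 21 | 3·7 = 21
X: 4·1+5·0+4·0+2·4 = 12 | 3·4 = 12
gcd(4,5,4,2,3) = 1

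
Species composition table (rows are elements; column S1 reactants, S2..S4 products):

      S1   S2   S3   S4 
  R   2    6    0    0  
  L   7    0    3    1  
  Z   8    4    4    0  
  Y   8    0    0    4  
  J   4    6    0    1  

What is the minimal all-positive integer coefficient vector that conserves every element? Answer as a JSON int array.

Coefficients: [3, 1, 5, 6]

R: 3·2 = 6 | 1·6+5·0+6·0 = 6
L: 3·7 = 21 | 1·0+5·3+6·1 = 21
Z: 3·8 = 24 | 1·4+5·4+6·0 = 24
Y: 3·8 = 24 | 1·0+5·0+6·4 = 24
J: 3·4 = 12 | 1·6+5·0+6·1 = 12
gcd(3,1,5,6) = 1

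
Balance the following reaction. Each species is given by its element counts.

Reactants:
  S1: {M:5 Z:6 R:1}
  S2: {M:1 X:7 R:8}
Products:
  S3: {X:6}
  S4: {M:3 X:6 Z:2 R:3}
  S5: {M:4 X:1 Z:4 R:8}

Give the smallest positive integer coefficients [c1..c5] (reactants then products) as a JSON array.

Coefficients: [3, 4, 3, 1, 4]

M: 3·5+4·1 = 19 | 3·0+1·3+4·4 = 19
X: 3·0+4·7 = 28 | 3·6+1·6+4·1 = 28
Z: 3·6+4·0 = 18 | 3·0+1·2+4·4 = 18
R: 3·1+4·8 = 35 | 3·0+1·3+4·8 = 35
gcd(3,4,3,1,4) = 1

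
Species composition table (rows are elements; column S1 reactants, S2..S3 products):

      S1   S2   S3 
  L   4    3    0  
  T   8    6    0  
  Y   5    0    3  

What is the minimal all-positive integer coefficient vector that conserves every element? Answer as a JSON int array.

L: 3·4 = 12 | 4·3+5·0 = 12
T: 3·8 = 24 | 4·6+5·0 = 24
Y: 3·5 = 15 | 4·0+5·3 = 15
gcd(3,4,5) = 1

Coefficients: [3, 4, 5]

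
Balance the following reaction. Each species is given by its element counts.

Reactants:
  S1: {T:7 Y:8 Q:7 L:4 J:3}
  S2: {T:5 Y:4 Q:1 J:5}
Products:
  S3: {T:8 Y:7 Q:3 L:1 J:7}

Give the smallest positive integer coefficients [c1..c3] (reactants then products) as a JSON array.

Coefficients: [1, 5, 4]

T: 1·7+5·5 = 32 | 4·8 = 32
Y: 1·8+5·4 = 28 | 4·7 = 28
Q: 1·7+5·1 = 12 | 4·3 = 12
L: 1·4+5·0 = 4 | 4·1 = 4
J: 1·3+5·5 = 28 | 4·7 = 28
gcd(1,5,4) = 1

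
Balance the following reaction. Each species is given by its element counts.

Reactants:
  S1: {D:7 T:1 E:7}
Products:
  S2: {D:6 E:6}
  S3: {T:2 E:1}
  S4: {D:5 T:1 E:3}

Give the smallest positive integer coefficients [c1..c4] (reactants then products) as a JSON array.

D: 5·7 = 35 | 5·6+2·0+1·5 = 35
T: 5·1 = 5 | 5·0+2·2+1·1 = 5
E: 5·7 = 35 | 5·6+2·1+1·3 = 35
gcd(5,5,2,1) = 1

Coefficients: [5, 5, 2, 1]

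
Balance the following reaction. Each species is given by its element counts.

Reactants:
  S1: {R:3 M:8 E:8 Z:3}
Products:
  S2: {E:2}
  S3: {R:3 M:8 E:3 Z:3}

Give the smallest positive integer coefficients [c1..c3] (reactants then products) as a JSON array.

Coefficients: [2, 5, 2]

R: 2·3 = 6 | 5·0+2·3 = 6
M: 2·8 = 16 | 5·0+2·8 = 16
E: 2·8 = 16 | 5·2+2·3 = 16
Z: 2·3 = 6 | 5·0+2·3 = 6
gcd(2,5,2) = 1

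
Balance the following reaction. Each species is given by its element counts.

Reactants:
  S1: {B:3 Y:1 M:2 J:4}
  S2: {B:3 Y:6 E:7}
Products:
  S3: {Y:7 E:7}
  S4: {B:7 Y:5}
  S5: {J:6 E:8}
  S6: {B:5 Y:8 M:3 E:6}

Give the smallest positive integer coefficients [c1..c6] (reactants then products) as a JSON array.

B: 3·3+5·3 = 24 | 1·0+2·7+2·0+2·5 = 24
Y: 3·1+5·6 = 33 | 1·7+2·5+2·0+2·8 = 33
M: 3·2+5·0 = 6 | 1·0+2·0+2·0+2·3 = 6
J: 3·4+5·0 = 12 | 1·0+2·0+2·6+2·0 = 12
E: 3·0+5·7 = 35 | 1·7+2·0+2·8+2·6 = 35
gcd(3,5,1,2,2,2) = 1

Coefficients: [3, 5, 1, 2, 2, 2]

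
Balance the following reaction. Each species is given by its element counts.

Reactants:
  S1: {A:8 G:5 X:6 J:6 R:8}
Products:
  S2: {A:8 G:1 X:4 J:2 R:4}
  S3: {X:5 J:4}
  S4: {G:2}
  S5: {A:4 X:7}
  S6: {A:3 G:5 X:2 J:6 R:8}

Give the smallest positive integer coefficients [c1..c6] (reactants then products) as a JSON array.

Coefficients: [6, 4, 1, 3, 1, 4]

A: 6·8 = 48 | 4·8+1·0+3·0+1·4+4·3 = 48
G: 6·5 = 30 | 4·1+1·0+3·2+1·0+4·5 = 30
X: 6·6 = 36 | 4·4+1·5+3·0+1·7+4·2 = 36
J: 6·6 = 36 | 4·2+1·4+3·0+1·0+4·6 = 36
R: 6·8 = 48 | 4·4+1·0+3·0+1·0+4·8 = 48
gcd(6,4,1,3,1,4) = 1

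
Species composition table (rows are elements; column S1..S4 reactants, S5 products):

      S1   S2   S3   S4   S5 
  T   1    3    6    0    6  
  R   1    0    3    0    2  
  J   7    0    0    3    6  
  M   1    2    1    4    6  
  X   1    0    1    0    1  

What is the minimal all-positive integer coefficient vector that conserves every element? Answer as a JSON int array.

Coefficients: [3, 5, 3, 5, 6]

T: 3·1+5·3+3·6+5·0 = 36 | 6·6 = 36
R: 3·1+5·0+3·3+5·0 = 12 | 6·2 = 12
J: 3·7+5·0+3·0+5·3 = 36 | 6·6 = 36
M: 3·1+5·2+3·1+5·4 = 36 | 6·6 = 36
X: 3·1+5·0+3·1+5·0 = 6 | 6·1 = 6
gcd(3,5,3,5,6) = 1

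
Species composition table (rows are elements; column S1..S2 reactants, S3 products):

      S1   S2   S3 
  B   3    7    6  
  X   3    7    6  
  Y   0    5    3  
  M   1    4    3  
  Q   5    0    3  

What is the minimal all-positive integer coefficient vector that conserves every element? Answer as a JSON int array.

B: 3·3+3·7 = 30 | 5·6 = 30
X: 3·3+3·7 = 30 | 5·6 = 30
Y: 3·0+3·5 = 15 | 5·3 = 15
M: 3·1+3·4 = 15 | 5·3 = 15
Q: 3·5+3·0 = 15 | 5·3 = 15
gcd(3,3,5) = 1

Coefficients: [3, 3, 5]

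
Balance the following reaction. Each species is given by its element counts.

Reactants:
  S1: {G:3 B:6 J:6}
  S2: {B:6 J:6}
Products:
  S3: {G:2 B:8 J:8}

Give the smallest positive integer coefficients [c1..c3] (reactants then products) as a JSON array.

Coefficients: [2, 2, 3]

G: 2·3+2·0 = 6 | 3·2 = 6
B: 2·6+2·6 = 24 | 3·8 = 24
J: 2·6+2·6 = 24 | 3·8 = 24
gcd(2,2,3) = 1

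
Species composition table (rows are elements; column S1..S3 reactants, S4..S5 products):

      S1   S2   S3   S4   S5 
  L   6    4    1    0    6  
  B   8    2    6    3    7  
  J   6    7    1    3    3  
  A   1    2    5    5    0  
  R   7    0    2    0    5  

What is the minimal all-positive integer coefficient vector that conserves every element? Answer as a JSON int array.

L: 1·6+2·4+4·1 = 18 | 5·0+3·6 = 18
B: 1·8+2·2+4·6 = 36 | 5·3+3·7 = 36
J: 1·6+2·7+4·1 = 24 | 5·3+3·3 = 24
A: 1·1+2·2+4·5 = 25 | 5·5+3·0 = 25
R: 1·7+2·0+4·2 = 15 | 5·0+3·5 = 15
gcd(1,2,4,5,3) = 1

Coefficients: [1, 2, 4, 5, 3]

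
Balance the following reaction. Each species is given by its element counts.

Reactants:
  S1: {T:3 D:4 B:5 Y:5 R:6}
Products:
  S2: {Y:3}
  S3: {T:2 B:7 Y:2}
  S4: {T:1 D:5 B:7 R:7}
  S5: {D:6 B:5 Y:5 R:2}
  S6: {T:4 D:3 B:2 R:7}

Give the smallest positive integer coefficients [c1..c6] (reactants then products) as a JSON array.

Coefficients: [5, 6, 1, 1, 1, 3]

T: 5·3 = 15 | 6·0+1·2+1·1+1·0+3·4 = 15
D: 5·4 = 20 | 6·0+1·0+1·5+1·6+3·3 = 20
B: 5·5 = 25 | 6·0+1·7+1·7+1·5+3·2 = 25
Y: 5·5 = 25 | 6·3+1·2+1·0+1·5+3·0 = 25
R: 5·6 = 30 | 6·0+1·0+1·7+1·2+3·7 = 30
gcd(5,6,1,1,1,3) = 1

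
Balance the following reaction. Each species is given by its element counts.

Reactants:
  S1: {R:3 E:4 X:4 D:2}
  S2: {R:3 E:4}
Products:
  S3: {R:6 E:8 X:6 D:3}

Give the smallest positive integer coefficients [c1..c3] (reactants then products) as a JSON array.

R: 3·3+1·3 = 12 | 2·6 = 12
E: 3·4+1·4 = 16 | 2·8 = 16
X: 3·4+1·0 = 12 | 2·6 = 12
D: 3·2+1·0 = 6 | 2·3 = 6
gcd(3,1,2) = 1

Coefficients: [3, 1, 2]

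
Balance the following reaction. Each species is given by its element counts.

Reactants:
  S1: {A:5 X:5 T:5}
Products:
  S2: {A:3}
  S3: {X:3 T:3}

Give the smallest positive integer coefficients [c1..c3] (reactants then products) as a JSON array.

Coefficients: [3, 5, 5]

A: 3·5 = 15 | 5·3+5·0 = 15
X: 3·5 = 15 | 5·0+5·3 = 15
T: 3·5 = 15 | 5·0+5·3 = 15
gcd(3,5,5) = 1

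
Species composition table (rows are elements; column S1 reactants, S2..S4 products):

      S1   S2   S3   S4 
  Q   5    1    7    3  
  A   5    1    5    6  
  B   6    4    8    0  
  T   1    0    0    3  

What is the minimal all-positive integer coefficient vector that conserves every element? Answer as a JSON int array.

Q: 6·5 = 30 | 3·1+3·7+2·3 = 30
A: 6·5 = 30 | 3·1+3·5+2·6 = 30
B: 6·6 = 36 | 3·4+3·8+2·0 = 36
T: 6·1 = 6 | 3·0+3·0+2·3 = 6
gcd(6,3,3,2) = 1

Coefficients: [6, 3, 3, 2]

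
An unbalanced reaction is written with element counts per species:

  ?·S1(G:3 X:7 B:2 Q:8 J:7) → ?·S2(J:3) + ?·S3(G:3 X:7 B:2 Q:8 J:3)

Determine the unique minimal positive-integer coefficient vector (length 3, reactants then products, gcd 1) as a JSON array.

Coefficients: [3, 4, 3]

G: 3·3 = 9 | 4·0+3·3 = 9
X: 3·7 = 21 | 4·0+3·7 = 21
B: 3·2 = 6 | 4·0+3·2 = 6
Q: 3·8 = 24 | 4·0+3·8 = 24
J: 3·7 = 21 | 4·3+3·3 = 21
gcd(3,4,3) = 1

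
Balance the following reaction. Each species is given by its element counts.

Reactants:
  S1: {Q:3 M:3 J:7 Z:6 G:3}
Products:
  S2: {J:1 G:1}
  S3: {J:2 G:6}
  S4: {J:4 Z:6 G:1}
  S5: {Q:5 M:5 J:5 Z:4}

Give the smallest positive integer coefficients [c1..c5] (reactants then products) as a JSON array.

Q: 5·3 = 15 | 6·0+1·0+3·0+3·5 = 15
M: 5·3 = 15 | 6·0+1·0+3·0+3·5 = 15
J: 5·7 = 35 | 6·1+1·2+3·4+3·5 = 35
Z: 5·6 = 30 | 6·0+1·0+3·6+3·4 = 30
G: 5·3 = 15 | 6·1+1·6+3·1+3·0 = 15
gcd(5,6,1,3,3) = 1

Coefficients: [5, 6, 1, 3, 3]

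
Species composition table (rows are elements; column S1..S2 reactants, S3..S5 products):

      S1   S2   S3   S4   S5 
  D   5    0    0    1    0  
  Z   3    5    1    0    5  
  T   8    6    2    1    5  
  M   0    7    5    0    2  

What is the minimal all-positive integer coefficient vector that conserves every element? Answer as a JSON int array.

Coefficients: [1, 3, 3, 5, 3]

D: 1·5+3·0 = 5 | 3·0+5·1+3·0 = 5
Z: 1·3+3·5 = 18 | 3·1+5·0+3·5 = 18
T: 1·8+3·6 = 26 | 3·2+5·1+3·5 = 26
M: 1·0+3·7 = 21 | 3·5+5·0+3·2 = 21
gcd(1,3,3,5,3) = 1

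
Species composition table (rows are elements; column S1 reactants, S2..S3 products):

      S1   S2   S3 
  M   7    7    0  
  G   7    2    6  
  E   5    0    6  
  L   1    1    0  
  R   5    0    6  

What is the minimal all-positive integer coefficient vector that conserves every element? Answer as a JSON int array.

M: 6·7 = 42 | 6·7+5·0 = 42
G: 6·7 = 42 | 6·2+5·6 = 42
E: 6·5 = 30 | 6·0+5·6 = 30
L: 6·1 = 6 | 6·1+5·0 = 6
R: 6·5 = 30 | 6·0+5·6 = 30
gcd(6,6,5) = 1

Coefficients: [6, 6, 5]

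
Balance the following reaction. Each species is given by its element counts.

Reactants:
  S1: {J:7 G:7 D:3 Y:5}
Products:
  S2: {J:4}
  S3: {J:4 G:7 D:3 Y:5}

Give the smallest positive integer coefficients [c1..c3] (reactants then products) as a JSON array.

J: 4·7 = 28 | 3·4+4·4 = 28
G: 4·7 = 28 | 3·0+4·7 = 28
D: 4·3 = 12 | 3·0+4·3 = 12
Y: 4·5 = 20 | 3·0+4·5 = 20
gcd(4,3,4) = 1

Coefficients: [4, 3, 4]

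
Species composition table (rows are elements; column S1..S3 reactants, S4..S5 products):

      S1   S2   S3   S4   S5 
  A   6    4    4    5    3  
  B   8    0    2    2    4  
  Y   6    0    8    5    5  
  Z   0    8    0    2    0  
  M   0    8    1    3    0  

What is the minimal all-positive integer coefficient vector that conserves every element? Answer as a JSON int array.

A: 3·6+1·4+4·4 = 38 | 4·5+6·3 = 38
B: 3·8+1·0+4·2 = 32 | 4·2+6·4 = 32
Y: 3·6+1·0+4·8 = 50 | 4·5+6·5 = 50
Z: 3·0+1·8+4·0 = 8 | 4·2+6·0 = 8
M: 3·0+1·8+4·1 = 12 | 4·3+6·0 = 12
gcd(3,1,4,4,6) = 1

Coefficients: [3, 1, 4, 4, 6]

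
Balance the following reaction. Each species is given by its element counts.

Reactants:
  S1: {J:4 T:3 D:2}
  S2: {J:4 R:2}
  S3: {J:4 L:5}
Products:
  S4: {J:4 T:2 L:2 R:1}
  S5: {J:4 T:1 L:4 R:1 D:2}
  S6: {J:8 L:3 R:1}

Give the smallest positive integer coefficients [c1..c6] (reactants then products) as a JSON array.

J: 3·4+5·4+6·4 = 56 | 3·4+3·4+4·8 = 56
T: 3·3+5·0+6·0 = 9 | 3·2+3·1+4·0 = 9
L: 3·0+5·0+6·5 = 30 | 3·2+3·4+4·3 = 30
R: 3·0+5·2+6·0 = 10 | 3·1+3·1+4·1 = 10
D: 3·2+5·0+6·0 = 6 | 3·0+3·2+4·0 = 6
gcd(3,5,6,3,3,4) = 1

Coefficients: [3, 5, 6, 3, 3, 4]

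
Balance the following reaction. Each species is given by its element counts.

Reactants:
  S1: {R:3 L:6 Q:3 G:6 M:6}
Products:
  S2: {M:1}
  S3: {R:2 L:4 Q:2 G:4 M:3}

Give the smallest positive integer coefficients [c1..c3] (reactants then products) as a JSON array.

Coefficients: [2, 3, 3]

R: 2·3 = 6 | 3·0+3·2 = 6
L: 2·6 = 12 | 3·0+3·4 = 12
Q: 2·3 = 6 | 3·0+3·2 = 6
G: 2·6 = 12 | 3·0+3·4 = 12
M: 2·6 = 12 | 3·1+3·3 = 12
gcd(2,3,3) = 1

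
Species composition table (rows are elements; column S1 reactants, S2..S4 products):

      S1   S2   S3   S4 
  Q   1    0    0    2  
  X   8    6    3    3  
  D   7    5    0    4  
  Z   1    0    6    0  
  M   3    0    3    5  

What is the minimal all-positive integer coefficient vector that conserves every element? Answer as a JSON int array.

Q: 6·1 = 6 | 6·0+1·0+3·2 = 6
X: 6·8 = 48 | 6·6+1·3+3·3 = 48
D: 6·7 = 42 | 6·5+1·0+3·4 = 42
Z: 6·1 = 6 | 6·0+1·6+3·0 = 6
M: 6·3 = 18 | 6·0+1·3+3·5 = 18
gcd(6,6,1,3) = 1

Coefficients: [6, 6, 1, 3]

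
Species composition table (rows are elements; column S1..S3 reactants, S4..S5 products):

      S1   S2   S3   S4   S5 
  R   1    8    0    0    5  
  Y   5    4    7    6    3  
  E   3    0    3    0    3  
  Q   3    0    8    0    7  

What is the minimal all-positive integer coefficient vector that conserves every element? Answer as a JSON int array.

Coefficients: [1, 3, 4, 5, 5]

R: 1·1+3·8+4·0 = 25 | 5·0+5·5 = 25
Y: 1·5+3·4+4·7 = 45 | 5·6+5·3 = 45
E: 1·3+3·0+4·3 = 15 | 5·0+5·3 = 15
Q: 1·3+3·0+4·8 = 35 | 5·0+5·7 = 35
gcd(1,3,4,5,5) = 1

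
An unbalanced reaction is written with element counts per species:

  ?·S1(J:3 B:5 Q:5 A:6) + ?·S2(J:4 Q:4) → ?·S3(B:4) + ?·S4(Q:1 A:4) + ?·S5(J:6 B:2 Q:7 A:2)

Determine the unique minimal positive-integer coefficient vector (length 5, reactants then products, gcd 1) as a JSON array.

J: 4·3+3·4 = 24 | 3·0+4·0+4·6 = 24
B: 4·5+3·0 = 20 | 3·4+4·0+4·2 = 20
Q: 4·5+3·4 = 32 | 3·0+4·1+4·7 = 32
A: 4·6+3·0 = 24 | 3·0+4·4+4·2 = 24
gcd(4,3,3,4,4) = 1

Coefficients: [4, 3, 3, 4, 4]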